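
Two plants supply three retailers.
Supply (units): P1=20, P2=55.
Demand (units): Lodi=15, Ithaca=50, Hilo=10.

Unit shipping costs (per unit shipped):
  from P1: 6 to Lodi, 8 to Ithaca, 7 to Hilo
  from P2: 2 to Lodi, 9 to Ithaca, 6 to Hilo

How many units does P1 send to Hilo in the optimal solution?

Solving gives:
  P1–Ithaca: 20 units
  P2–Lodi: 15 units
  P2–Ithaca: 30 units
  P2–Hilo: 10 units
Total cost = 520.
The route P1→Hilo is not used.

0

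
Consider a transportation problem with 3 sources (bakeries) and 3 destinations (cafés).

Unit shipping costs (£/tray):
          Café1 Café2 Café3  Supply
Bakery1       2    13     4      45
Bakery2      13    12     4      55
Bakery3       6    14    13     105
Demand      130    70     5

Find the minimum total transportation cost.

1500

Optimal allocation:
  Bakery1–Café1: 45 × £2 = £90
  Bakery2–Café2: 50 × £12 = £600
  Bakery2–Café3: 5 × £4 = £20
  Bakery3–Café1: 85 × £6 = £510
  Bakery3–Café2: 20 × £14 = £280
Total = 90 + 600 + 20 + 510 + 280 = £1500.
(Supply check: Bakery1 ships 45; Bakery2 ships 55; Bakery3 ships 105.)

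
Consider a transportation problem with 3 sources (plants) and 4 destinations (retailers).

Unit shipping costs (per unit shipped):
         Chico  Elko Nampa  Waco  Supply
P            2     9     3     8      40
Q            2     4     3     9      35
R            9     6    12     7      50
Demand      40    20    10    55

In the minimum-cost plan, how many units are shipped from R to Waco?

50

Solving gives:
  P–Chico: 25 units
  P–Nampa: 10 units
  P–Waco: 5 units
  Q–Chico: 15 units
  Q–Elko: 20 units
  R–Waco: 50 units
Total cost = 580.
So R→Waco carries 50 units.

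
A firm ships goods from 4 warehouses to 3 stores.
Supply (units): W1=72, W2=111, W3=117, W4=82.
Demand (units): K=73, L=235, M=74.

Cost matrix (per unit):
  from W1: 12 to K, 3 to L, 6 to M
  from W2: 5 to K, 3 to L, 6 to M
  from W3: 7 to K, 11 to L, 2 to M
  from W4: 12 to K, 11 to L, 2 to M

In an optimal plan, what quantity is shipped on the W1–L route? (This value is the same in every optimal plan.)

72

Optimal shipments:
  W1→L: 72 units
  W2→L: 111 units
  W3→K: 73 units
  W3→L: 44 units
  W4→L: 8 units
  W4→M: 74 units
Total cost = 1780.
So W1→L carries 72 units.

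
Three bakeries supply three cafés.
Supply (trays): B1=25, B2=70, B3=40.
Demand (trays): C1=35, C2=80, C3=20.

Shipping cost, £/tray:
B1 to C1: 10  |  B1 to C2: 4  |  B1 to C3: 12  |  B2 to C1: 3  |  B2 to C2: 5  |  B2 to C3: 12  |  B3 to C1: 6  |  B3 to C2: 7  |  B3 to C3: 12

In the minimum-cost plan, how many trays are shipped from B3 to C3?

20

The minimum-cost plan:
  B1 to C2: 25 × £4 = £100
  B2 to C1: 35 × £3 = £105
  B2 to C2: 35 × £5 = £175
  B3 to C2: 20 × £7 = £140
  B3 to C3: 20 × £12 = £240
Total cost = £760.
So B3→C3 carries 20 trays.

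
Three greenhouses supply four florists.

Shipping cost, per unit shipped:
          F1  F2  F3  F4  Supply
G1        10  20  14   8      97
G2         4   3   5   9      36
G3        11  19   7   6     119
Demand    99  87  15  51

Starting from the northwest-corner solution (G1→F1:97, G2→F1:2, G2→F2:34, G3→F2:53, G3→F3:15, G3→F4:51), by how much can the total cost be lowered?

Current plan cost = 97·10 + 2·4 + 34·3 + 53·19 + 15·7 + 51·6 = 2498.
Optimal plan:
  G1→F1: 97 × 10 = 970
  G2→F2: 36 × 3 = 108
  G3→F1: 2 × 11 = 22
  G3→F2: 51 × 19 = 969
  G3→F3: 15 × 7 = 105
  G3→F4: 51 × 6 = 306
Optimal cost = 2480.
Saving = 2498 − 2480 = 18.

18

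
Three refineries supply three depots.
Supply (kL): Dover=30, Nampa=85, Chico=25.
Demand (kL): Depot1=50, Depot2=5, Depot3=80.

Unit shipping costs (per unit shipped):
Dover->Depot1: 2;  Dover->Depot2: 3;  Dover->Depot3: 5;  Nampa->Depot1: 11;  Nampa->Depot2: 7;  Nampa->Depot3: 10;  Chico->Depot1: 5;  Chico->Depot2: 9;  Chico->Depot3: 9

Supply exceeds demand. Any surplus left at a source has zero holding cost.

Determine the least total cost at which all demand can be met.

A cheapest plan:
  Dover→Depot1: 25 kL
  Dover→Depot3: 5 kL
  Nampa→Depot2: 5 kL
  Nampa→Depot3: 75 kL
  Chico→Depot1: 25 kL
Total cost = 985.

985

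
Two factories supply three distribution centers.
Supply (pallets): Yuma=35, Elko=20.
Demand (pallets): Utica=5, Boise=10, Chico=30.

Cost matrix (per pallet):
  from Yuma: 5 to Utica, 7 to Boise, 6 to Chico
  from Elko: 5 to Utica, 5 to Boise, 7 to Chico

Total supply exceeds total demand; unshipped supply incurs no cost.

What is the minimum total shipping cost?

An optimal shipping plan:
  Yuma to Utica: 5 × 5 = 25
  Yuma to Chico: 30 × 6 = 180
  Elko to Boise: 10 × 5 = 50
Total = 25 + 180 + 50 = 255.

255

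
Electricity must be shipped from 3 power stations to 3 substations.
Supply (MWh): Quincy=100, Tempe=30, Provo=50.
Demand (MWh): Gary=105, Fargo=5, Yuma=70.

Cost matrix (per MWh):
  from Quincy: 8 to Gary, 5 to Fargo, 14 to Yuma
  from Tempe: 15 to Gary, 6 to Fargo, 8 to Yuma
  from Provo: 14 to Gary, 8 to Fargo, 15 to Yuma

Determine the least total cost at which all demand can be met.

1750

An optimal shipping plan:
  Quincy to Gary: 100 × 8 = 800
  Tempe to Yuma: 30 × 8 = 240
  Provo to Gary: 5 × 14 = 70
  Provo to Fargo: 5 × 8 = 40
  Provo to Yuma: 40 × 15 = 600
Total = 800 + 240 + 70 + 40 + 600 = 1750.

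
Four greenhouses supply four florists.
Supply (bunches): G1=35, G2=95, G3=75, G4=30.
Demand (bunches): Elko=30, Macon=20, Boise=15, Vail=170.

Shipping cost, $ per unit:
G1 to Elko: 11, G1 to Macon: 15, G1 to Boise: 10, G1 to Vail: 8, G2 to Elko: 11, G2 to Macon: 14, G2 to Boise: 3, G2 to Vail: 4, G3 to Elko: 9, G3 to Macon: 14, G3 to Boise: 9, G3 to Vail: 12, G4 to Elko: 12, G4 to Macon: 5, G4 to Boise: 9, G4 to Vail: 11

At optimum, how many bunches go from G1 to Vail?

35

Solving gives:
  G1→Vail: 35 × $8 = $280
  G2→Vail: 95 × $4 = $380
  G3→Elko: 30 × $9 = $270
  G3→Boise: 15 × $9 = $135
  G3→Vail: 30 × $12 = $360
  G4→Macon: 20 × $5 = $100
  G4→Vail: 10 × $11 = $110
Total cost = $1635.
So G1→Vail carries 35 bunches.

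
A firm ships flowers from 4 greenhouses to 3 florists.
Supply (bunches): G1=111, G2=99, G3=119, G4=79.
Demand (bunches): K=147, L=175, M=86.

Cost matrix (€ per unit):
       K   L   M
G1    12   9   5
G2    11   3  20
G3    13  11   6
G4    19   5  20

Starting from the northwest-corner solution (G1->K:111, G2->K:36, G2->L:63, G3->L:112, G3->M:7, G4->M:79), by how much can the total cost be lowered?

1778

Current plan cost = 111·12 + 36·11 + 63·3 + 112·11 + 7·6 + 79·20 = €4771.
Optimal plan:
  G1 to K: 25 × €12 = €300
  G1 to M: 86 × €5 = €430
  G2 to K: 3 × €11 = €33
  G2 to L: 96 × €3 = €288
  G3 to K: 119 × €13 = €1547
  G4 to L: 79 × €5 = €395
Optimal cost = €2993.
Saving = 4771 − 2993 = €1778.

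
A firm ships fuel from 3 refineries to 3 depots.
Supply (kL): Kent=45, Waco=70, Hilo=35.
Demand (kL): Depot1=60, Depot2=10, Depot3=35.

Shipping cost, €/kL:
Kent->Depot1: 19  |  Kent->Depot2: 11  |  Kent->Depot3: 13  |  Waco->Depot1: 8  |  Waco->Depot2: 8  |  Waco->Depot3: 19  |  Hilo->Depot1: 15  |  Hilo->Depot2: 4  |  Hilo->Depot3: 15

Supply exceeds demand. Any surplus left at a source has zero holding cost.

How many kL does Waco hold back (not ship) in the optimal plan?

Minimum-cost shipments:
  Kent to Depot3: 35 × €13 = €455
  Waco to Depot1: 60 × €8 = €480
  Hilo to Depot2: 10 × €4 = €40
Total cost = €975.
Waco ships 60 of its 70, leaving 10.

10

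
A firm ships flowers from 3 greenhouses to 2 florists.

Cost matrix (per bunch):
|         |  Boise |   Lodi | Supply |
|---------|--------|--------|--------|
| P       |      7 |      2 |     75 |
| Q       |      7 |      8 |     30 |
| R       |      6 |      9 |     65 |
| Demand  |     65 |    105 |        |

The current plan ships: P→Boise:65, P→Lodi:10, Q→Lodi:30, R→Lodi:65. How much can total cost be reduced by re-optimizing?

520

Current plan cost = 65·7 + 10·2 + 30·8 + 65·9 = 1300.
Optimal plan:
  P→Lodi: 75 bunches
  Q→Lodi: 30 bunches
  R→Boise: 65 bunches
Optimal cost = 780.
Saving = 1300 − 780 = 520.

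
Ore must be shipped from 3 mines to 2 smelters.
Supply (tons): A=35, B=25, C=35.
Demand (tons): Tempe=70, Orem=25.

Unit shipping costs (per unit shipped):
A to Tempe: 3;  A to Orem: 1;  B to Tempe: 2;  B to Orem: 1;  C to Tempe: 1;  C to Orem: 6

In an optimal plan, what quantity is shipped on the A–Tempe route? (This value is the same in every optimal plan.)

Optimal shipments:
  A–Tempe: 10 tons
  A–Orem: 25 tons
  B–Tempe: 25 tons
  C–Tempe: 35 tons
Total cost = 140.
So A→Tempe carries 10 tons.

10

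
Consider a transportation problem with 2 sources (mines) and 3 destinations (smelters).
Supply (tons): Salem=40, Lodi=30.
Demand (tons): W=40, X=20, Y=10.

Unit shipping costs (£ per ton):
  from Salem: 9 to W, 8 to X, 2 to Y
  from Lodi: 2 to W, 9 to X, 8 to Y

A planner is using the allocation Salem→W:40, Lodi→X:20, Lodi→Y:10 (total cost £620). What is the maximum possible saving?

Current plan cost = 40·9 + 20·9 + 10·8 = £620.
Optimal plan:
  Salem–W: 10 × £9 = £90
  Salem–X: 20 × £8 = £160
  Salem–Y: 10 × £2 = £20
  Lodi–W: 30 × £2 = £60
Optimal cost = £330.
Saving = 620 − 330 = £290.

290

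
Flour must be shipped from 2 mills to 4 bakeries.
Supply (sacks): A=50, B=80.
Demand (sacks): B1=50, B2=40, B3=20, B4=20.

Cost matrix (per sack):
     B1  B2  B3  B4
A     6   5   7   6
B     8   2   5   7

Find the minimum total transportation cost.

620

One minimum-cost allocation:
  A–B1: 50 × 6 = 300
  B–B2: 40 × 2 = 80
  B–B3: 20 × 5 = 100
  B–B4: 20 × 7 = 140
Total = 300 + 80 + 100 + 140 = 620.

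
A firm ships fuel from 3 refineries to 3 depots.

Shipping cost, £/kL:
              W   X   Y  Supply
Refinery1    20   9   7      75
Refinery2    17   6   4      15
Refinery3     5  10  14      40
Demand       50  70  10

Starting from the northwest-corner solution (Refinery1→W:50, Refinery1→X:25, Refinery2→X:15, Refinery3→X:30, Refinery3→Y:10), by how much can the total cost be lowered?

Current plan cost = 50·20 + 25·9 + 15·6 + 30·10 + 10·14 = £1755.
Optimal plan:
  Refinery1->X: 70 × £9 = £630
  Refinery1->Y: 5 × £7 = £35
  Refinery2->W: 10 × £17 = £170
  Refinery2->Y: 5 × £4 = £20
  Refinery3->W: 40 × £5 = £200
Optimal cost = £1055.
Saving = 1755 − 1055 = £700.

700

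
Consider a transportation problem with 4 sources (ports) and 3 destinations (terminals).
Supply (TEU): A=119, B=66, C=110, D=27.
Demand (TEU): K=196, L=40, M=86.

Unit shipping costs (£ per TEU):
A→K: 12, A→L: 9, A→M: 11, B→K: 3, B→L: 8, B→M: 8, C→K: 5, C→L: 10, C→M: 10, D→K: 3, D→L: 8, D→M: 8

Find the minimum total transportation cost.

2093

A cheapest plan:
  A->L: 40 × £9 = £360
  A->M: 79 × £11 = £869
  B->K: 59 × £3 = £177
  B->M: 7 × £8 = £56
  C->K: 110 × £5 = £550
  D->K: 27 × £3 = £81
Total = 360 + 869 + 177 + 56 + 550 + 81 = £2093.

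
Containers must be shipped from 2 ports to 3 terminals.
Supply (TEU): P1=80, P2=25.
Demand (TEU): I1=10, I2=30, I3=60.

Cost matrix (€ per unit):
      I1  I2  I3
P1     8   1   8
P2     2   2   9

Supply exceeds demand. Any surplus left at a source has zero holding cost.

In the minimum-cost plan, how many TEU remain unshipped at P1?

Minimum-cost shipments:
  P1→I2: 20 × €1 = €20
  P1→I3: 60 × €8 = €480
  P2→I1: 10 × €2 = €20
  P2→I2: 10 × €2 = €20
Total cost = €540.
P1 ships 80 of its 80, leaving 0.

0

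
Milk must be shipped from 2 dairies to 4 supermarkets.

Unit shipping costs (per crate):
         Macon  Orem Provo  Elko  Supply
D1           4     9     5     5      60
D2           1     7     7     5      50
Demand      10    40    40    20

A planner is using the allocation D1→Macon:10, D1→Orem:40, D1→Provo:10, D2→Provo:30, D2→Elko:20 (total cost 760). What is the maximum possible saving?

Current plan cost = 10·4 + 40·9 + 10·5 + 30·7 + 20·5 = 760.
Optimal plan:
  D1->Provo: 40 × 5 = 200
  D1->Elko: 20 × 5 = 100
  D2->Macon: 10 × 1 = 10
  D2->Orem: 40 × 7 = 280
Optimal cost = 590.
Saving = 760 − 590 = 170.

170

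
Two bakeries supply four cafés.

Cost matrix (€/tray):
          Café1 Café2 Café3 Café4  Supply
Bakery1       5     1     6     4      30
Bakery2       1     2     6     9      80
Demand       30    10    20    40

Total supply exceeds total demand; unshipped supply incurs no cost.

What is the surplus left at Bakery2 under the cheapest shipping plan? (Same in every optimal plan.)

10

An optimal plan:
  Bakery1–Café4: 30 × €4 = €120
  Bakery2–Café1: 30 × €1 = €30
  Bakery2–Café2: 10 × €2 = €20
  Bakery2–Café3: 20 × €6 = €120
  Bakery2–Café4: 10 × €9 = €90
Total cost = €380.
Bakery2 ships 70 of its 80, leaving 10.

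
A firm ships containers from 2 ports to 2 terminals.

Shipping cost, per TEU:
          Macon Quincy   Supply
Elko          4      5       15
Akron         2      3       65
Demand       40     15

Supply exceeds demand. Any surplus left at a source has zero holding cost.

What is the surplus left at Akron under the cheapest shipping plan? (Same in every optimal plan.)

10

An optimal plan:
  Akron→Macon: 40 × 2 = 80
  Akron→Quincy: 15 × 3 = 45
Total cost = 125.
Akron ships 55 of its 65, leaving 10.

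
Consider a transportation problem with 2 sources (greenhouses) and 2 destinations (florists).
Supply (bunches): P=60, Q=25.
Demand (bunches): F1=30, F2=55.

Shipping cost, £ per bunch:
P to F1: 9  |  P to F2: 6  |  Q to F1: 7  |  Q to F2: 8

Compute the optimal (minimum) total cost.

Optimal allocation:
  P->F1: 5 bunches
  P->F2: 55 bunches
  Q->F1: 25 bunches
Total cost = £550.

550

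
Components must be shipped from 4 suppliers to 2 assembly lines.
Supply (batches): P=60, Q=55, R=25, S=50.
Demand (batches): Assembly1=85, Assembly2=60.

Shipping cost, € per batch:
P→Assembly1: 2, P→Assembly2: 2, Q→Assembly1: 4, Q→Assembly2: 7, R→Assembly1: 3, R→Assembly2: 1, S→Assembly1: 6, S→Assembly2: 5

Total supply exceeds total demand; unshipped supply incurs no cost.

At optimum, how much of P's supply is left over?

0

Minimum-cost shipments:
  P→Assembly1: 30 × €2 = €60
  P→Assembly2: 30 × €2 = €60
  Q→Assembly1: 55 × €4 = €220
  R→Assembly2: 25 × €1 = €25
  S→Assembly2: 5 × €5 = €25
Total cost = €390.
P ships 60 of its 60, leaving 0.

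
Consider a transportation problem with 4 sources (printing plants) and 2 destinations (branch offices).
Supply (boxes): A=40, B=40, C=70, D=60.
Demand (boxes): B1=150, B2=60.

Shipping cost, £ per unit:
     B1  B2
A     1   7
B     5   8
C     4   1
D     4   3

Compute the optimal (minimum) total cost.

580

One minimum-cost allocation:
  A–B1: 40 × £1 = £40
  B–B1: 40 × £5 = £200
  C–B1: 10 × £4 = £40
  C–B2: 60 × £1 = £60
  D–B1: 60 × £4 = £240
Total = 40 + 200 + 40 + 60 + 240 = £580.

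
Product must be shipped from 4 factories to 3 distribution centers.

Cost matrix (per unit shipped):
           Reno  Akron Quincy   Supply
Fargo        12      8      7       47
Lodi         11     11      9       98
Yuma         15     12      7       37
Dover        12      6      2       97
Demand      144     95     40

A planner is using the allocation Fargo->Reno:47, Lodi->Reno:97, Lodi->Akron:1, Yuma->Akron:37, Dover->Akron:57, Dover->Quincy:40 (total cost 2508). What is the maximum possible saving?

41

Current plan cost = 47·12 + 97·11 + 1·11 + 37·12 + 57·6 + 40·2 = 2508.
Optimal plan:
  Fargo->Reno: 9 pallets
  Fargo->Akron: 38 pallets
  Lodi->Reno: 98 pallets
  Yuma->Reno: 37 pallets
  Dover->Akron: 57 pallets
  Dover->Quincy: 40 pallets
Optimal cost = 2467.
Saving = 2508 − 2467 = 41.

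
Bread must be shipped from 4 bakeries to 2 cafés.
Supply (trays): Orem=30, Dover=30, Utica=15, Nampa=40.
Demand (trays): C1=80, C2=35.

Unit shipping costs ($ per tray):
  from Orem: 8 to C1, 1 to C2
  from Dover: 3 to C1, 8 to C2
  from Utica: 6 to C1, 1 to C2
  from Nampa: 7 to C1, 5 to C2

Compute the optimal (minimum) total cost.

An optimal shipping plan:
  Orem to C2: 30 × $1 = $30
  Dover to C1: 30 × $3 = $90
  Utica to C1: 10 × $6 = $60
  Utica to C2: 5 × $1 = $5
  Nampa to C1: 40 × $7 = $280
Total = 30 + 90 + 60 + 5 + 280 = $465.

465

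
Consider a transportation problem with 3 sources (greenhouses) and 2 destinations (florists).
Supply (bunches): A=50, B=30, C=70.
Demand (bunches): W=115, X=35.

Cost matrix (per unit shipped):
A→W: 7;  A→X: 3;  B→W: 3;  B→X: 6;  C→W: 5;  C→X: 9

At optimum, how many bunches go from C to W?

70

Optimal shipments:
  A->W: 15 × 7 = 105
  A->X: 35 × 3 = 105
  B->W: 30 × 3 = 90
  C->W: 70 × 5 = 350
Total cost = 650.
So C→W carries 70 bunches.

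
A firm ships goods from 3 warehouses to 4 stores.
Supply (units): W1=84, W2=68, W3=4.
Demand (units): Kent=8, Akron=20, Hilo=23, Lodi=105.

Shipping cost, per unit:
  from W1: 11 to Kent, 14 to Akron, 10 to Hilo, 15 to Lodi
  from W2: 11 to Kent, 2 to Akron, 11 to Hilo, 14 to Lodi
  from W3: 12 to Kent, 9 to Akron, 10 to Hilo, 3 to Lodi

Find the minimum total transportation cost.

1837

An optimal shipping plan:
  W1→Kent: 8 units
  W1→Hilo: 23 units
  W1→Lodi: 53 units
  W2→Akron: 20 units
  W2→Lodi: 48 units
  W3→Lodi: 4 units
Total cost = 1837.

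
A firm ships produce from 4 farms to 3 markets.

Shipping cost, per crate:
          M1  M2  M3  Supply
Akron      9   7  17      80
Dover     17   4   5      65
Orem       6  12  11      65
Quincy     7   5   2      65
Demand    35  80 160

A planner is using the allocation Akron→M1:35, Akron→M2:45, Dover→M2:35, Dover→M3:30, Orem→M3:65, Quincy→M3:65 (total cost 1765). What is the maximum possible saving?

Current plan cost = 35·9 + 45·7 + 35·4 + 30·5 + 65·11 + 65·2 = 1765.
Optimal plan:
  Akron→M2: 80 × 7 = 560
  Dover→M3: 65 × 5 = 325
  Orem→M1: 35 × 6 = 210
  Orem→M3: 30 × 11 = 330
  Quincy→M3: 65 × 2 = 130
Optimal cost = 1555.
Saving = 1765 − 1555 = 210.

210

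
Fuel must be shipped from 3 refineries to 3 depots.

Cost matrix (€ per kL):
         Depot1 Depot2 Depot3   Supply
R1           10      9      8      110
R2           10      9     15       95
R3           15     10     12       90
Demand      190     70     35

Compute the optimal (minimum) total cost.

2960

A cheapest plan:
  R1 to Depot1: 95 × €10 = €950
  R1 to Depot3: 15 × €8 = €120
  R2 to Depot1: 95 × €10 = €950
  R3 to Depot2: 70 × €10 = €700
  R3 to Depot3: 20 × €12 = €240
Total = 950 + 120 + 950 + 700 + 240 = €2960.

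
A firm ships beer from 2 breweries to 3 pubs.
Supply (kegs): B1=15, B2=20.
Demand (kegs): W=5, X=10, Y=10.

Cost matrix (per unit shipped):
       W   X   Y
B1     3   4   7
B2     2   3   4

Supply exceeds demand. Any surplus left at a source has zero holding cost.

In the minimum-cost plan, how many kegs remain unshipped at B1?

An optimal plan:
  B1–W: 5 × 3 = 15
  B2–X: 10 × 3 = 30
  B2–Y: 10 × 4 = 40
Total cost = 85.
B1 ships 5 of its 15, leaving 10.

10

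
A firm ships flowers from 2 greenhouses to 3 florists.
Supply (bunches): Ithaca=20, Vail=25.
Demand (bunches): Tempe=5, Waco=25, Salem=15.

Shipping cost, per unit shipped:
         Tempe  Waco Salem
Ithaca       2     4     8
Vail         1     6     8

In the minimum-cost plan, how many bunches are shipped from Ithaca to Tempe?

0

Solving gives:
  Ithaca–Waco: 20 × 4 = 80
  Vail–Tempe: 5 × 1 = 5
  Vail–Waco: 5 × 6 = 30
  Vail–Salem: 15 × 8 = 120
Total cost = 235.
The route Ithaca→Tempe is not used.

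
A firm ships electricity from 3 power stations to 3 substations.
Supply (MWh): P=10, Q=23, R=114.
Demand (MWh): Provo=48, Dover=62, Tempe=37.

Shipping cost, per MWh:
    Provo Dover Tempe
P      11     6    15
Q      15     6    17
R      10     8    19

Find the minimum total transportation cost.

Optimal allocation:
  P->Tempe: 10 MWh
  Q->Tempe: 23 MWh
  R->Provo: 48 MWh
  R->Dover: 62 MWh
  R->Tempe: 4 MWh
Total cost = 1593.

1593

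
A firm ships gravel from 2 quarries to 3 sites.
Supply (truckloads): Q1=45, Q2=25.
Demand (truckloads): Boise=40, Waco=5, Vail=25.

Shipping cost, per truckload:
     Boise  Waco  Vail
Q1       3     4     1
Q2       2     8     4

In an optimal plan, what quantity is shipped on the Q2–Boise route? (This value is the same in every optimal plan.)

Optimal shipments:
  Q1–Boise: 15 truckloads
  Q1–Waco: 5 truckloads
  Q1–Vail: 25 truckloads
  Q2–Boise: 25 truckloads
Total cost = 140.
So Q2→Boise carries 25 truckloads.

25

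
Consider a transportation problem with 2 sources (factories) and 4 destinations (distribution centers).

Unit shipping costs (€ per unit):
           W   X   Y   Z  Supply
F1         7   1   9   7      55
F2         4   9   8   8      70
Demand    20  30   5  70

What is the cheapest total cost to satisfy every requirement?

685

An optimal shipping plan:
  F1→X: 30 × €1 = €30
  F1→Z: 25 × €7 = €175
  F2→W: 20 × €4 = €80
  F2→Y: 5 × €8 = €40
  F2→Z: 45 × €8 = €360
Total = 30 + 175 + 80 + 40 + 360 = €685.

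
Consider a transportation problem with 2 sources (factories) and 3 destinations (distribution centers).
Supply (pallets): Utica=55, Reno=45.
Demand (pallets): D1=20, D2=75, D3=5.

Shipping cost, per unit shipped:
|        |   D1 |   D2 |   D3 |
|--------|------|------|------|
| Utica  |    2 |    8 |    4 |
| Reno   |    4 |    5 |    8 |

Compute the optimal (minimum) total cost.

An optimal shipping plan:
  Utica to D1: 20 × 2 = 40
  Utica to D2: 30 × 8 = 240
  Utica to D3: 5 × 4 = 20
  Reno to D2: 45 × 5 = 225
Total = 40 + 240 + 20 + 225 = 525.
(Supply check: Utica ships 55; Reno ships 45.)

525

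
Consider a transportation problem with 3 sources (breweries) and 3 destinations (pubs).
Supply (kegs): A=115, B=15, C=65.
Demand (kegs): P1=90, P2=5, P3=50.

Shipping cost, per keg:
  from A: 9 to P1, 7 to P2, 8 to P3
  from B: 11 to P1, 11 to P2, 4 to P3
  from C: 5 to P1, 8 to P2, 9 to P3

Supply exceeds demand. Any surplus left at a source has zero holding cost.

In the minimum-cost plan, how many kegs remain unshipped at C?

Minimum-cost shipments:
  A→P1: 25 × 9 = 225
  A→P2: 5 × 7 = 35
  A→P3: 35 × 8 = 280
  B→P3: 15 × 4 = 60
  C→P1: 65 × 5 = 325
Total cost = 925.
C ships 65 of its 65, leaving 0.

0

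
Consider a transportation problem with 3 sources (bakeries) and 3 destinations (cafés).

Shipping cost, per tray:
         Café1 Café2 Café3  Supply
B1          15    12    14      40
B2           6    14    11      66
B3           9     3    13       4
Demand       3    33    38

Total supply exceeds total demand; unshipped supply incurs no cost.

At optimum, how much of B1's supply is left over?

11

An optimal plan:
  B1 to Café2: 29 × 12 = 348
  B2 to Café1: 3 × 6 = 18
  B2 to Café3: 38 × 11 = 418
  B3 to Café2: 4 × 3 = 12
Total cost = 796.
B1 ships 29 of its 40, leaving 11.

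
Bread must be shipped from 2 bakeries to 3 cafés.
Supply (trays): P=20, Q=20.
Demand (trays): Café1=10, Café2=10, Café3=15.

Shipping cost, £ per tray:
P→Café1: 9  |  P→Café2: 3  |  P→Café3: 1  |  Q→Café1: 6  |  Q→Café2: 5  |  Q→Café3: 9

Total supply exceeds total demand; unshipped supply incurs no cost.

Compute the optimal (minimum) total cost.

115

One minimum-cost allocation:
  P->Café2: 5 × £3 = £15
  P->Café3: 15 × £1 = £15
  Q->Café1: 10 × £6 = £60
  Q->Café2: 5 × £5 = £25
Total = 15 + 15 + 60 + 25 = £115.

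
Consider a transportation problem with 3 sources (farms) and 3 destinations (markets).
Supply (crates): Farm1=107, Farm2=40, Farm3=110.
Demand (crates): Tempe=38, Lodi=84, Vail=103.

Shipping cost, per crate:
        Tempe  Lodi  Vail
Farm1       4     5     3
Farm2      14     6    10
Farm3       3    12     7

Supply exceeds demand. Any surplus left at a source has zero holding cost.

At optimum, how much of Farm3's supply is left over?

An optimal plan:
  Farm1–Lodi: 44 × 5 = 220
  Farm1–Vail: 63 × 3 = 189
  Farm2–Lodi: 40 × 6 = 240
  Farm3–Tempe: 38 × 3 = 114
  Farm3–Vail: 40 × 7 = 280
Total cost = 1043.
Farm3 ships 78 of its 110, leaving 32.

32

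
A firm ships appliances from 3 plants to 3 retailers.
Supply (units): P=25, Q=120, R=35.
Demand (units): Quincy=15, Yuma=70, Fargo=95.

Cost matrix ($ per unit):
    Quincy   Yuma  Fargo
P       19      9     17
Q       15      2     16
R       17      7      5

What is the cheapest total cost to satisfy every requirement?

1525

Optimal allocation:
  P->Fargo: 25 × $17 = $425
  Q->Quincy: 15 × $15 = $225
  Q->Yuma: 70 × $2 = $140
  Q->Fargo: 35 × $16 = $560
  R->Fargo: 35 × $5 = $175
Total = 425 + 225 + 140 + 560 + 175 = $1525.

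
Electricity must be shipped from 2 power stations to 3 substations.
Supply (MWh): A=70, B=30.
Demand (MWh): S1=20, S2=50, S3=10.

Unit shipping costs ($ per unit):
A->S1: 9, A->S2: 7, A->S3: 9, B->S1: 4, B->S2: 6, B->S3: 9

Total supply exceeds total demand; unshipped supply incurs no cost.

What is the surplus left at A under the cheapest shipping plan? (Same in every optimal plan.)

An optimal plan:
  A→S2: 40 × $7 = $280
  A→S3: 10 × $9 = $90
  B→S1: 20 × $4 = $80
  B→S2: 10 × $6 = $60
Total cost = $510.
A ships 50 of its 70, leaving 20.

20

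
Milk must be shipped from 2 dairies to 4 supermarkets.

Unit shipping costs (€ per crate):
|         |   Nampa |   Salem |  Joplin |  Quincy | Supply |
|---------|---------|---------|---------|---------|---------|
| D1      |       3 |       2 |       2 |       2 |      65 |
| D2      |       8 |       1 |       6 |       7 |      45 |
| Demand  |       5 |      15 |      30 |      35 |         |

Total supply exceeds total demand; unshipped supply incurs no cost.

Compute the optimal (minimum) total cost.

180

A cheapest plan:
  D1–Nampa: 5 crates
  D1–Joplin: 25 crates
  D1–Quincy: 35 crates
  D2–Salem: 15 crates
  D2–Joplin: 5 crates
Total cost = €180.
(Supply check: D1 ships 65; D2 ships 20.)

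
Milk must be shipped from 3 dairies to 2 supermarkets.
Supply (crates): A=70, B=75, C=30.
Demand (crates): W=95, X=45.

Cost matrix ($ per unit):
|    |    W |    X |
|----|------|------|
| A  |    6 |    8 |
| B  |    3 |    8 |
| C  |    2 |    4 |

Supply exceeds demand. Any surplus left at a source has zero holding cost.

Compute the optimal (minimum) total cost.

Optimal allocation:
  A->X: 35 × $8 = $280
  B->W: 75 × $3 = $225
  C->W: 20 × $2 = $40
  C->X: 10 × $4 = $40
Total = 280 + 225 + 40 + 40 = $585.
(Supply check: A ships 35; B ships 75; C ships 30.)

585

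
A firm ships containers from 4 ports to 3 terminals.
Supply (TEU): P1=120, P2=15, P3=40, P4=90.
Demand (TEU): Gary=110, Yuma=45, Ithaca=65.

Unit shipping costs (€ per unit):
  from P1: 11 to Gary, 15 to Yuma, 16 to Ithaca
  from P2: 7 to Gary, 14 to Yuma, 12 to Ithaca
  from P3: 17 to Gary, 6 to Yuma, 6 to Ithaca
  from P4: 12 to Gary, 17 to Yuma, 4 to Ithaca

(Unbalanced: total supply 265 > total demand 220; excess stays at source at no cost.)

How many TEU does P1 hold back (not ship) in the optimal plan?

Minimum-cost shipments:
  P1–Gary: 95 × €11 = €1045
  P1–Yuma: 5 × €15 = €75
  P2–Gary: 15 × €7 = €105
  P3–Yuma: 40 × €6 = €240
  P4–Ithaca: 65 × €4 = €260
Total cost = €1725.
P1 ships 100 of its 120, leaving 20.

20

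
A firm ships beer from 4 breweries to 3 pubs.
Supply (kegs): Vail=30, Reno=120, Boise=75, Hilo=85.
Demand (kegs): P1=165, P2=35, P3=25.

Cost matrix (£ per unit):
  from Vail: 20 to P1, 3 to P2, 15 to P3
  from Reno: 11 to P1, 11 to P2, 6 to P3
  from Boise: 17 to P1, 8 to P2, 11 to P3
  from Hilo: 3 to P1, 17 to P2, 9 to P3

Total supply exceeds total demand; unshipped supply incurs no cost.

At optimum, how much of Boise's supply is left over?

An optimal plan:
  Vail->P2: 30 × £3 = £90
  Reno->P1: 80 × £11 = £880
  Reno->P3: 25 × £6 = £150
  Boise->P2: 5 × £8 = £40
  Hilo->P1: 85 × £3 = £255
Total cost = £1415.
Boise ships 5 of its 75, leaving 70.

70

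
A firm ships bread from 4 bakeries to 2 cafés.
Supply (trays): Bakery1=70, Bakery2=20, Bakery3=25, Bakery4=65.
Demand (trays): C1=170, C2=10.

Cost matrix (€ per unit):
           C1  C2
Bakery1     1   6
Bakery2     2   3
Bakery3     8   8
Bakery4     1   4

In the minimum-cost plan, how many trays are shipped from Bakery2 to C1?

Solving gives:
  Bakery1 to C1: 70 × €1 = €70
  Bakery2 to C1: 20 × €2 = €40
  Bakery3 to C1: 15 × €8 = €120
  Bakery3 to C2: 10 × €8 = €80
  Bakery4 to C1: 65 × €1 = €65
Total cost = €375.
So Bakery2→C1 carries 20 trays.

20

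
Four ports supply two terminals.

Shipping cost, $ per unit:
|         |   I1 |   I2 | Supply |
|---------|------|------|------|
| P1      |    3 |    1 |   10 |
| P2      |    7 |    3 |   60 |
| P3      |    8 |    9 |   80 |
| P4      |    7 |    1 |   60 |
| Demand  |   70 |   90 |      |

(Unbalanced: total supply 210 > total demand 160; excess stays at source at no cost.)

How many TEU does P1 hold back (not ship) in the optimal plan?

0

Minimum-cost shipments:
  P1->I1: 10 × $3 = $30
  P2->I1: 30 × $7 = $210
  P2->I2: 30 × $3 = $90
  P3->I1: 30 × $8 = $240
  P4->I2: 60 × $1 = $60
Total cost = $630.
P1 ships 10 of its 10, leaving 0.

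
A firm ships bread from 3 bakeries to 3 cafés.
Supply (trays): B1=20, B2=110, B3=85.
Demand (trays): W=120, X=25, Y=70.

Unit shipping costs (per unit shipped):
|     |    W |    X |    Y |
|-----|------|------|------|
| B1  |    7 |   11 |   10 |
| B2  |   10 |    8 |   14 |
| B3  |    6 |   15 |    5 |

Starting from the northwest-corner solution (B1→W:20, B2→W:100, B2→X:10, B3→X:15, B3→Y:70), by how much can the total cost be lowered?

165

Current plan cost = 20·7 + 100·10 + 10·8 + 15·15 + 70·5 = 1795.
Optimal plan:
  B1–W: 20 × 7 = 140
  B2–W: 85 × 10 = 850
  B2–X: 25 × 8 = 200
  B3–W: 15 × 6 = 90
  B3–Y: 70 × 5 = 350
Optimal cost = 1630.
Saving = 1795 − 1630 = 165.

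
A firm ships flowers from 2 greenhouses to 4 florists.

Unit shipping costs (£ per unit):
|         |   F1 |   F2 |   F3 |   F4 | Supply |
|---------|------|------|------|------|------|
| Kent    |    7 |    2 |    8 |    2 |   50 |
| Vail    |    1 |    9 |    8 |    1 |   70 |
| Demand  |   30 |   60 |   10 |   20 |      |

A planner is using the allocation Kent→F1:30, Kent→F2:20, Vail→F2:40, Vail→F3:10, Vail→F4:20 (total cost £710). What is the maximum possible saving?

Current plan cost = 30·7 + 20·2 + 40·9 + 10·8 + 20·1 = £710.
Optimal plan:
  Kent–F2: 50 × £2 = £100
  Vail–F1: 30 × £1 = £30
  Vail–F2: 10 × £9 = £90
  Vail–F3: 10 × £8 = £80
  Vail–F4: 20 × £1 = £20
Optimal cost = £320.
Saving = 710 − 320 = £390.

390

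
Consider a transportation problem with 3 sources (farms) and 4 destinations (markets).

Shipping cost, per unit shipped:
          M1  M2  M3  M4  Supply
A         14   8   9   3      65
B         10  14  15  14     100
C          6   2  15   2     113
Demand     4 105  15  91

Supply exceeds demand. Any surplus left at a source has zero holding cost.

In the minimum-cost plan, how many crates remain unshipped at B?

Minimum-cost shipments:
  A→M4: 65 × 3 = 195
  B→M1: 4 × 10 = 40
  B→M2: 18 × 14 = 252
  B→M3: 15 × 15 = 225
  C→M2: 87 × 2 = 174
  C→M4: 26 × 2 = 52
Total cost = 938.
B ships 37 of its 100, leaving 63.

63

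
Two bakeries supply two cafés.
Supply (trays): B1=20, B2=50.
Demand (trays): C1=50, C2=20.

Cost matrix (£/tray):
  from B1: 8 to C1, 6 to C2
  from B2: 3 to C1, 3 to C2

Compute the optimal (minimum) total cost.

Optimal allocation:
  B1->C2: 20 trays
  B2->C1: 50 trays
Total cost = £270.

270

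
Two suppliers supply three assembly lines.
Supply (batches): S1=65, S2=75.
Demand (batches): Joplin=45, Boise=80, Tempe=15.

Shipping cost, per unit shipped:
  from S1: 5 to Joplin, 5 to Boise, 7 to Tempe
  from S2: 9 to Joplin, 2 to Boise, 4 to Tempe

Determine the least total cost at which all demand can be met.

505

Optimal allocation:
  S1 to Joplin: 45 × 5 = 225
  S1 to Boise: 5 × 5 = 25
  S1 to Tempe: 15 × 7 = 105
  S2 to Boise: 75 × 2 = 150
Total = 225 + 25 + 105 + 150 = 505.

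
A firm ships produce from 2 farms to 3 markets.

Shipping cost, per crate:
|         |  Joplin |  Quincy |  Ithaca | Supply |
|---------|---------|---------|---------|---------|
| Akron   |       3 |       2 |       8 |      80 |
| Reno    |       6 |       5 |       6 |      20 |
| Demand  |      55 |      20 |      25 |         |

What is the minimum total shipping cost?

One minimum-cost allocation:
  Akron→Joplin: 55 × 3 = 165
  Akron→Quincy: 20 × 2 = 40
  Akron→Ithaca: 5 × 8 = 40
  Reno→Ithaca: 20 × 6 = 120
Total = 165 + 40 + 40 + 120 = 365.

365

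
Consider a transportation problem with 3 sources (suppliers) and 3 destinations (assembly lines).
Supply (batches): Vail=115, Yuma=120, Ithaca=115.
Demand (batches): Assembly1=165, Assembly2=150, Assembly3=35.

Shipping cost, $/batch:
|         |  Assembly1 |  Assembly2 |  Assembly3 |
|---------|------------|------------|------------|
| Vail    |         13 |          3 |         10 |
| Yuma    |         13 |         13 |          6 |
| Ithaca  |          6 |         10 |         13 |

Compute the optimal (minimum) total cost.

Optimal allocation:
  Vail→Assembly2: 115 × $3 = $345
  Yuma→Assembly1: 50 × $13 = $650
  Yuma→Assembly2: 35 × $13 = $455
  Yuma→Assembly3: 35 × $6 = $210
  Ithaca→Assembly1: 115 × $6 = $690
Total = 345 + 650 + 455 + 210 + 690 = $2350.

2350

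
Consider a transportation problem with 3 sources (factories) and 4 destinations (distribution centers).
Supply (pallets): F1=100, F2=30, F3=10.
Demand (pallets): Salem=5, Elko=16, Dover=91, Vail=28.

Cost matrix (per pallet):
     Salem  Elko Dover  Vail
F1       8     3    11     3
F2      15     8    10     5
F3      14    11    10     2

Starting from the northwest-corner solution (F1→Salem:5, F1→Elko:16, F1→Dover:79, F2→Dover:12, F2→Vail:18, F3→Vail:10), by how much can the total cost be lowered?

54

Current plan cost = 5·8 + 16·3 + 79·11 + 12·10 + 18·5 + 10·2 = 1187.
Optimal plan:
  F1→Salem: 5 × 8 = 40
  F1→Elko: 16 × 3 = 48
  F1→Dover: 51 × 11 = 561
  F1→Vail: 28 × 3 = 84
  F2→Dover: 30 × 10 = 300
  F3→Dover: 10 × 10 = 100
Optimal cost = 1133.
Saving = 1187 − 1133 = 54.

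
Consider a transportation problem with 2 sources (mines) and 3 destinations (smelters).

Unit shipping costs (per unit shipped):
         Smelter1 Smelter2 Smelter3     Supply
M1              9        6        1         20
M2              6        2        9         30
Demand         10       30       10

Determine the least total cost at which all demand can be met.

A cheapest plan:
  M1->Smelter1: 10 tons
  M1->Smelter3: 10 tons
  M2->Smelter2: 30 tons
Total cost = 160.

160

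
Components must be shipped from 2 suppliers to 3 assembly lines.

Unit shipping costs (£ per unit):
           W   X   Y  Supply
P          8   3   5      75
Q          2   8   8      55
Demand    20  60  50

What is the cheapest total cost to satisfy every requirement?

A cheapest plan:
  P→X: 60 × £3 = £180
  P→Y: 15 × £5 = £75
  Q→W: 20 × £2 = £40
  Q→Y: 35 × £8 = £280
Total = 180 + 75 + 40 + 280 = £575.
(Supply check: P ships 75; Q ships 55.)

575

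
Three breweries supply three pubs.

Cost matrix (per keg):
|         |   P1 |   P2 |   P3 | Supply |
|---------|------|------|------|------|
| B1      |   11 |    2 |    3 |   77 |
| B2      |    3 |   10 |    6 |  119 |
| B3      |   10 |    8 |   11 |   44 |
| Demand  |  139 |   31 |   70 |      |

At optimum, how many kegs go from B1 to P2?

The minimum-cost plan:
  B1 to P2: 7 × 2 = 14
  B1 to P3: 70 × 3 = 210
  B2 to P1: 119 × 3 = 357
  B3 to P1: 20 × 10 = 200
  B3 to P2: 24 × 8 = 192
Total cost = 973.
So B1→P2 carries 7 kegs.

7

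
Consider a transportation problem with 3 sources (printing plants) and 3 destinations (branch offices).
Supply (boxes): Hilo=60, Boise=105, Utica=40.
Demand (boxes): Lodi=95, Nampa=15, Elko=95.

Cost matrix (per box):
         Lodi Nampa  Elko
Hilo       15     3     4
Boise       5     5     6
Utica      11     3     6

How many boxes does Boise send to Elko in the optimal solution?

The minimum-cost plan:
  Hilo–Elko: 60 boxes
  Boise–Lodi: 95 boxes
  Boise–Elko: 10 boxes
  Utica–Nampa: 15 boxes
  Utica–Elko: 25 boxes
Total cost = 970.
So Boise→Elko carries 10 boxes.

10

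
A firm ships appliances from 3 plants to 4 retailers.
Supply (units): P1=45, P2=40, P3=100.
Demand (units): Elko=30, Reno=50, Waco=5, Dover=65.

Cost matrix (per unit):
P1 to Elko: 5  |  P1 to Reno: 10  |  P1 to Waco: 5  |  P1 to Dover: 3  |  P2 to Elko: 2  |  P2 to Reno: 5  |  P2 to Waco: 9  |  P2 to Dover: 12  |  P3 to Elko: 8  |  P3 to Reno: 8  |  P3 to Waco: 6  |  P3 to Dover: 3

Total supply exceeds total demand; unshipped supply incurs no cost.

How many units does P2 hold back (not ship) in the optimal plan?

Minimum-cost shipments:
  P1->Elko: 30 × 5 = 150
  P1->Waco: 5 × 5 = 25
  P2->Reno: 40 × 5 = 200
  P3->Reno: 10 × 8 = 80
  P3->Dover: 65 × 3 = 195
Total cost = 650.
P2 ships 40 of its 40, leaving 0.

0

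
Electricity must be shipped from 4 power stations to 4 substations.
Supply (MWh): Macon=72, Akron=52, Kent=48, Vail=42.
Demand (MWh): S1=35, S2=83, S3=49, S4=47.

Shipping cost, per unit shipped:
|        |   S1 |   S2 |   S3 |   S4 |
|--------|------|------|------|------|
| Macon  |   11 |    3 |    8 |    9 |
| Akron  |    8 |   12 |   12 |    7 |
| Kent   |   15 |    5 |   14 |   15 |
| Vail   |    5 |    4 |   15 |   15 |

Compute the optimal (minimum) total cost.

1268

A cheapest plan:
  Macon->S2: 23 × 3 = 69
  Macon->S3: 49 × 8 = 392
  Akron->S1: 5 × 8 = 40
  Akron->S4: 47 × 7 = 329
  Kent->S2: 48 × 5 = 240
  Vail->S1: 30 × 5 = 150
  Vail->S2: 12 × 4 = 48
Total = 69 + 392 + 40 + 329 + 240 + 150 + 48 = 1268.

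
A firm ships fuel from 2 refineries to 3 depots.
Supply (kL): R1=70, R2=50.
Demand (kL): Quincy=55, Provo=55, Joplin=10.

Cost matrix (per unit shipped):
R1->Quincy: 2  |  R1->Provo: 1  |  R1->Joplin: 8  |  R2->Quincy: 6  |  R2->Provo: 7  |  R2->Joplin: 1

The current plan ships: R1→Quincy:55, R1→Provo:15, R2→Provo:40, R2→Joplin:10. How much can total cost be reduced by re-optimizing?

80

Current plan cost = 55·2 + 15·1 + 40·7 + 10·1 = 415.
Optimal plan:
  R1->Quincy: 15 kL
  R1->Provo: 55 kL
  R2->Quincy: 40 kL
  R2->Joplin: 10 kL
Optimal cost = 335.
Saving = 415 − 335 = 80.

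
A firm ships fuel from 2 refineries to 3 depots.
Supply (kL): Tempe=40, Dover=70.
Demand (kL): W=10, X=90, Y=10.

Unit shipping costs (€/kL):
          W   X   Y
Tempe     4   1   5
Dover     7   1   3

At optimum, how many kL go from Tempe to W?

10

The minimum-cost plan:
  Tempe→W: 10 × €4 = €40
  Tempe→X: 30 × €1 = €30
  Dover→X: 60 × €1 = €60
  Dover→Y: 10 × €3 = €30
Total cost = €160.
So Tempe→W carries 10 kL.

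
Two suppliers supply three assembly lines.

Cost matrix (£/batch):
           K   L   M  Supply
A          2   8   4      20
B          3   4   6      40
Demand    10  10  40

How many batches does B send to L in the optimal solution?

10

Optimal shipments:
  A to M: 20 × £4 = £80
  B to K: 10 × £3 = £30
  B to L: 10 × £4 = £40
  B to M: 20 × £6 = £120
Total cost = £270.
So B→L carries 10 batches.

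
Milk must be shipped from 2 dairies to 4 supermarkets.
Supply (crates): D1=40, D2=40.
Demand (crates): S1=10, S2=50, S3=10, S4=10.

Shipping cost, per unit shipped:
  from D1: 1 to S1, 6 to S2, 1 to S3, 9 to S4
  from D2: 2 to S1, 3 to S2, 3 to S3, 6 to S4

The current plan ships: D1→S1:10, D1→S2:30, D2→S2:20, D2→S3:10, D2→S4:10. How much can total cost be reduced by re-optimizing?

Current plan cost = 10·1 + 30·6 + 20·3 + 10·3 + 10·6 = 340.
Optimal plan:
  D1->S1: 10 × 1 = 10
  D1->S2: 10 × 6 = 60
  D1->S3: 10 × 1 = 10
  D1->S4: 10 × 9 = 90
  D2->S2: 40 × 3 = 120
Optimal cost = 290.
Saving = 340 − 290 = 50.

50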